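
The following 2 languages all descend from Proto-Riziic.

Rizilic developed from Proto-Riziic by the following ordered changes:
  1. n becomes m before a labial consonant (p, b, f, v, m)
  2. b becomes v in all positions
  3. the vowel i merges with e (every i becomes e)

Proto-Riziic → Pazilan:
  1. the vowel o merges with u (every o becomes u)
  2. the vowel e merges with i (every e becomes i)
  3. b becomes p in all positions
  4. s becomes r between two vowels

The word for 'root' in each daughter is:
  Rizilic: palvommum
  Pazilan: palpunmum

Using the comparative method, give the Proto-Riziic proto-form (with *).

Position 5: Rizilic has o, Pazilan has u. Rizilic preserves o here (none of its changes turn any other segment into o), so the proto-segment is *o.
Position 4: Rizilic has v, Pazilan has p. Taking the neighbouring segments as reconstructed: Rizilic v could go back to *b or *v; Pazilan p could go back to *p or *b — the one source consistent with every daughter is *b.
Position 6: Rizilic has m, Pazilan has n. Pazilan preserves n here (none of its changes turn any other segment into n), so the proto-segment is *n.
Verify the candidate proto-form against each daughter:
Rizilic: *palbonmum > palbommum > palvommum  (by nasal place assimilation, unconditioned shift)
Pazilan: *palbonmum
  palbonmum → palbunmum   [vowel merger]
  palbunmum (rule 2 does not apply)
  palbunmum → palpunmum   [unconditioned shift]
  palpunmum (rule 4 does not apply)
  giving Pazilan palpunmum.
Only *palbonmum yields all of Rizilic palvommum, Pazilan palpunmum.

*palbonmum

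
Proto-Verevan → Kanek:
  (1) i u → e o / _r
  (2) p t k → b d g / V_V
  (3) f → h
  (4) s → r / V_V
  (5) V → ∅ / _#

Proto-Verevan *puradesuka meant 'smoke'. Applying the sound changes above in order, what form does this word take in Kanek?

poraderug

Kanek: *puradesuka > poradesuka > poradesuga > poraderuga > poraderug  (by pre-rhotic lowering, intervocalic voicing, rhotacism, apocope)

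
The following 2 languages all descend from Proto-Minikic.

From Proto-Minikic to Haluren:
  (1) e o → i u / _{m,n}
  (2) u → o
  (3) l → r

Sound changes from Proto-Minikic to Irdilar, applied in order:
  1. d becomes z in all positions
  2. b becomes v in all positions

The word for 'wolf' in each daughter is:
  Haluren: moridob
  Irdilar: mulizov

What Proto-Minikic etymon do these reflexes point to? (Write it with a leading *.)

Position 2: Haluren has o, Irdilar has u. Irdilar preserves u here (none of its changes turn any other segment into u), so the proto-segment is *u.
Position 5: Haluren has d, Irdilar has z. Haluren preserves d here (none of its changes turn any other segment into d), so the proto-segment is *d.
Position 7: Haluren has b, Irdilar has v. Haluren preserves b here (none of its changes turn any other segment into b), so the proto-segment is *b.
This points to *mulidob. Verify forward in each daughter:
Haluren: start from *mulidob.
  rule 1: no change — mulidob
  rule 2 (vowel merger): mulidob → molidob
  rule 3 (unconditioned shift): molidob → moridob
  ⇒ Haluren moridob
Irdilar: *mulidob
  mulidob → mulizob   [unconditioned shift]
  mulizob → mulizov   [unconditioned shift]
  giving Irdilar mulizov.
Only *mulidob yields all of Haluren moridob, Irdilar mulizov.

*mulidob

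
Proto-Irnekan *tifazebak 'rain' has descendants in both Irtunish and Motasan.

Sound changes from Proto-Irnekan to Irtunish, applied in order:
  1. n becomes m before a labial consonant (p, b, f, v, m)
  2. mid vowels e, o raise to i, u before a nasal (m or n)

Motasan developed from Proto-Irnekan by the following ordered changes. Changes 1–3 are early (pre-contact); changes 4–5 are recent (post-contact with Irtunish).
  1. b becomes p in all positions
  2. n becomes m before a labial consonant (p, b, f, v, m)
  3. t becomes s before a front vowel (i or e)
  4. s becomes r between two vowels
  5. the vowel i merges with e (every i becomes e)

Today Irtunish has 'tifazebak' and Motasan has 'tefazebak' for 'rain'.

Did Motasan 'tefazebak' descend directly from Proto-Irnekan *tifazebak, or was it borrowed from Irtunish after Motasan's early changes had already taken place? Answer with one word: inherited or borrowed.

If inherited, *tifazebak would pass through all of Motasan's changes:
Motasan: start from *tifazebak.
  rule 1 (unconditioned shift): tifazebak → tifazepak
  rule 2: no change — tifazepak
  rule 3 (palatalisation): tifazepak → sifazepak
  rule 4: no change — sifazepak
  rule 5 (vowel merger): sifazepak → sefazepak
  ⇒ Motasan sefazepak
If borrowed from Irtunish 'tifazebak' after the early changes, it would undergo only the recent ones:
  rule 4 (rhotacism): no change (tifazebak)
  rule 5 (vowel merger): tifazebak → tefazebak
  ⇒ as a loan: tefazebak
Motasan 'tefazebak' matches the loan outcome 'tefazebak', not the inherited 'sefazepak' — it skipped the early Motasan changes, so it was borrowed from Irtunish.

borrowed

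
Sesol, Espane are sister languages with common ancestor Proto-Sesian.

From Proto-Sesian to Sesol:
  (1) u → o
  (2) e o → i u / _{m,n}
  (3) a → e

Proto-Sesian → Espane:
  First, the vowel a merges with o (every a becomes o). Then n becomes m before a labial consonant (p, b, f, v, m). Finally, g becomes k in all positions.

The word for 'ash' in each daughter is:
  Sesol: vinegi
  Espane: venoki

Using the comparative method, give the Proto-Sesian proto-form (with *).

*venagi

Position 5: Sesol has g, Espane has k. Sesol preserves g here (none of its changes turn any other segment into g), so the proto-segment is *g.
Position 2: Sesol has i, Espane has e. Espane preserves e here (none of its changes turn any other segment into e), so the proto-segment is *e.
Continuing position by position gives *venagi; check it forward:
Sesol: start from *venagi.
  rule 1: no change — venagi
  rule 2 (pre-nasal raising): venagi → vinagi
  rule 3 (vowel merger): vinagi → vinegi
  ⇒ Sesol vinegi
Espane: *venagi
  venagi → venogi   [vowel merger]
  venogi (rule 2 does not apply)
  venogi → venoki   [unconditioned shift]
  giving Espane venoki.
*venagi is the unique common source.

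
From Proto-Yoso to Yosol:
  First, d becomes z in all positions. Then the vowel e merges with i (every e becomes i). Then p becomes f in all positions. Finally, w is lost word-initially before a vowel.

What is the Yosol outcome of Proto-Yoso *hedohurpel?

hizohurfil

Yosol: *hedohurpel
  hedohurpel → hezohurpel   [unconditioned shift]
  hezohurpel → hizohurpil   [vowel merger]
  hizohurpil → hizohurfil   [unconditioned shift]
  hizohurfil (rule 4 does not apply)
  giving Yosol hizohurfil.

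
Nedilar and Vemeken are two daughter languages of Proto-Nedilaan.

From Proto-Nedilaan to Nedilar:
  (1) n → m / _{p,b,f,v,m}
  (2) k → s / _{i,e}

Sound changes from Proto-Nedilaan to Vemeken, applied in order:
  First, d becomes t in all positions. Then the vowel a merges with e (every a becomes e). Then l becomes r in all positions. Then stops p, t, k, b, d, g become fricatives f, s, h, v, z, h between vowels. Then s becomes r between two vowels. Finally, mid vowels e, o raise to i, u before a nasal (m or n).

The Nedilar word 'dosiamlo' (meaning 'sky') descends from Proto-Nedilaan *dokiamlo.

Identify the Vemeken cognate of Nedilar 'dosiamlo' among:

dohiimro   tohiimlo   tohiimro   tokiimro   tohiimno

tohiimro

Vemeken: *dokiamlo
  dokiamlo → tokiamlo   [unconditioned shift]
  tokiamlo → tokiemlo   [vowel merger]
  tokiemlo → tokiemro   [unconditioned shift]
  tokiemro → tohiemro   [intervocalic lenition]
  tohiemro (rule 5 does not apply)
  tohiemro → tohiimro   [pre-nasal raising]
  giving Vemeken tohiimro.
The other candidates each miss or misapply at least one Vemeken change.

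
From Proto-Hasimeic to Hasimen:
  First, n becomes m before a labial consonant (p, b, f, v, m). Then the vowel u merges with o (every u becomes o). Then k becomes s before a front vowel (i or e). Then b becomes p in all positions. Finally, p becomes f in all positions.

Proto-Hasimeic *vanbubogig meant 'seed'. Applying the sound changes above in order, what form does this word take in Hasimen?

vamfofogig

Hasimen: *vanbubogig > vambubogig > vambobogig > vampopogig > vamfofogig  (by nasal place assimilation, vowel merger, unconditioned shift, unconditioned shift)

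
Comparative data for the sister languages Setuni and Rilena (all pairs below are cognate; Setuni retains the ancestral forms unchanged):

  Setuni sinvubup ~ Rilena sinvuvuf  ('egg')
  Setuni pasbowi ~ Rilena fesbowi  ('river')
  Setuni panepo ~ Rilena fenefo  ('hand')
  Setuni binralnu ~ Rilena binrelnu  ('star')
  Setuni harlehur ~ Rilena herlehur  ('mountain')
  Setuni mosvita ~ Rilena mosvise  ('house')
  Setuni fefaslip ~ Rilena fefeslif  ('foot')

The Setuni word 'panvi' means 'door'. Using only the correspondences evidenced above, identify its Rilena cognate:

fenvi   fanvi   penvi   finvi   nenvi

pasbowi ~ fesbowi, panepo ~ fenefo — Setuni p corresponds to Rilena f word-initially before a back vowel.
panepo ~ fenefo — Setuni a corresponds to Rilena e after a consonant, before a nasal.
Applying these to Setuni 'panvi':
  panvi → fanvi   (p→f word-initially before a back vowel)
  fanvi → fenvi   (a→e after a consonant, before a nasal)
So the Rilena cognate is 'fenvi'.

fenvi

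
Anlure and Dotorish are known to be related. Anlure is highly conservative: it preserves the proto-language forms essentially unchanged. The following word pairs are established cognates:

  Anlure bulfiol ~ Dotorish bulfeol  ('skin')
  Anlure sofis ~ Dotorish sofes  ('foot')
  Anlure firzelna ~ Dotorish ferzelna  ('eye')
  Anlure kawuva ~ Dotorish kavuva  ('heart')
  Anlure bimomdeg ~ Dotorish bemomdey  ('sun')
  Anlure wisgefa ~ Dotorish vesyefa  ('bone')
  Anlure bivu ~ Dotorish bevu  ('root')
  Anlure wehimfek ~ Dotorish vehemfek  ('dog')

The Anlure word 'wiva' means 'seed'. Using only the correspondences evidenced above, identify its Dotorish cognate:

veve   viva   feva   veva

veva

wisgefa ~ vesyefa — Anlure w corresponds to Dotorish v word-initially before a front vowel.
bivu ~ bevu — Anlure i corresponds to Dotorish e after a consonant, before a labial obstruent.
Applying these to Anlure 'wiva':
  wiva → viva   (w→v word-initially before a front vowel)
  viva → veva   (i→e after a consonant, before a labial obstruent)
So the Dotorish cognate is 'veva'.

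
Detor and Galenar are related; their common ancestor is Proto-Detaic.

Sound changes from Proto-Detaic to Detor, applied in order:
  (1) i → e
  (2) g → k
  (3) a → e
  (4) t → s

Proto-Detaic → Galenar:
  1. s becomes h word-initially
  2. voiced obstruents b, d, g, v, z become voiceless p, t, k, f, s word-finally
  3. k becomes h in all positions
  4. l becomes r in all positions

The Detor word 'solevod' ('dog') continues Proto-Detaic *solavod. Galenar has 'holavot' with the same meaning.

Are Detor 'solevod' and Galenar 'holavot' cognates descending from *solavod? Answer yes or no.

Derive the expected Galenar reflex of *solavod:
Galenar: *solavod > holavod > holavot > horavot  (by debuccalisation, final devoicing, unconditioned shift)
The regular Galenar reflex would be 'horavot', but the attested form is 'holavot'. The correspondence is irregular, so they are not cognates (the Galenar form has a different source).

no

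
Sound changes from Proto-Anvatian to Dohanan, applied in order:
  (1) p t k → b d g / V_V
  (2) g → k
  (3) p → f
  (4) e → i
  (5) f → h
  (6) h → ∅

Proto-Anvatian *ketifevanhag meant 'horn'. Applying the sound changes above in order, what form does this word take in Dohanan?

Dohanan: *ketifevanhag
  ketifevanhag → kedifevanhag   [intervocalic voicing]
  kedifevanhag → kedifevanhak   [unconditioned shift]
  kedifevanhak (rule 3 does not apply)
  kedifevanhak → kidifivanhak   [vowel merger]
  kidifivanhak → kidihivanhak   [unconditioned shift]
  kidihivanhak → kidiivanak   [h-loss]
  giving Dohanan kidiivanak.

kidiivanak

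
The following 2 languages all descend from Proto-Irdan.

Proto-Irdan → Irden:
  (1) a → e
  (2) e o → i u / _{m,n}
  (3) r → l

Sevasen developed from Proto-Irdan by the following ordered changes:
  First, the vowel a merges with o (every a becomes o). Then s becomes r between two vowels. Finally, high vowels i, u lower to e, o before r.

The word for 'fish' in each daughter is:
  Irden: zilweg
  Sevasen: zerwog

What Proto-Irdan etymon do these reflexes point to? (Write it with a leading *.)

*zirwag

Position 5: Irden has e, Sevasen has o. Taking the neighbouring segments as reconstructed: Irden e could go back to *a or *e; Sevasen o could go back to *a or *o — the one source consistent with every daughter is *a.
Position 3: Irden has l, Sevasen has r. Taking the neighbouring segments as reconstructed: Irden l could go back to *l or *r; Sevasen r can only go back to *r — the one source consistent with every daughter is *r.
This points to *zirwag. Verify forward in each daughter:
Irden: start from *zirwag.
  rule 1 (vowel merger): zirwag → zirweg
  rule 2: no change — zirweg
  rule 3 (unconditioned shift): zirweg → zilweg
  ⇒ Irden zilweg
Sevasen: *zirwag > zirwog > zerwog  (by vowel merger, pre-rhotic lowering)
*zirwag is the unique common source.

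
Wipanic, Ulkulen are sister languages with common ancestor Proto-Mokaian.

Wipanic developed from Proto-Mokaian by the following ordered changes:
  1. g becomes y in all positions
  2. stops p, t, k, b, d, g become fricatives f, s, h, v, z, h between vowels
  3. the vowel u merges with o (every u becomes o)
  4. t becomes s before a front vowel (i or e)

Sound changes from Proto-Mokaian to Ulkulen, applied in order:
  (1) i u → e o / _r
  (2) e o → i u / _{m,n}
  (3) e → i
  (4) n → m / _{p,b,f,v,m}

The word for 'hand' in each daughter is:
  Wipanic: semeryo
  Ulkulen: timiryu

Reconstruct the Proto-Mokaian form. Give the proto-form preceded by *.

*temeryu

Position 2: Wipanic has e, Ulkulen has i. Wipanic preserves e here (none of its changes turn any other segment into e), so the proto-segment is *e.
Position 7: Wipanic has o, Ulkulen has u. Taking the neighbouring segments as reconstructed: Wipanic o could go back to *o or *u; Ulkulen u can only go back to *u — the one source consistent with every daughter is *u.
Position 4: Wipanic has e, Ulkulen has i. Wipanic preserves e here (none of its changes turn any other segment into e), so the proto-segment is *e.
Verify the candidate proto-form against each daughter:
Wipanic: *temeryu > temeryo > semeryo  (by vowel merger, palatalisation)
Ulkulen: *temeryu > timeryu > timiryu  (by pre-nasal raising, vowel merger)
Only *temeryu yields all of Wipanic semeryo, Ulkulen timiryu.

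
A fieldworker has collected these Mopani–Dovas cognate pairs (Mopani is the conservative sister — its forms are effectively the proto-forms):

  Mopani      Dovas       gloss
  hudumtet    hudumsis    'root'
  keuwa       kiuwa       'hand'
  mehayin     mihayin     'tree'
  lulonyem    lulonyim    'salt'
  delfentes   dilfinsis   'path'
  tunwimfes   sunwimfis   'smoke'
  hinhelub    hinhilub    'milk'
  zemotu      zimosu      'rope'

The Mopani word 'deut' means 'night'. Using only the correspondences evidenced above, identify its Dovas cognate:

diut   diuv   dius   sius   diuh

dius

keuwa ~ kiuwa — Mopani e corresponds to Dovas i after a consonant, before a back vowel.
hudumtet ~ hudumsis — Mopani t corresponds to Dovas s word-finally.
Applying these to Mopani 'deut':
  deut → diut   (e→i after a consonant, before a back vowel)
  diut → dius   (t→s word-finally)
So the Dovas cognate is 'dius'.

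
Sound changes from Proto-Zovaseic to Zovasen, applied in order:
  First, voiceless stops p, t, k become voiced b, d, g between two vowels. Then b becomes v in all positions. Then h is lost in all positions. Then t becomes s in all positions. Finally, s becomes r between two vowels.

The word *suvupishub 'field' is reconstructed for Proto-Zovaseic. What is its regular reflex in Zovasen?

suvuviruv

Zovasen: start from *suvupishub.
  rule 1 (intervocalic voicing): suvupishub → suvubishub
  rule 2 (unconditioned shift): suvubishub → suvuvishuv
  rule 3 (h-loss): suvuvishuv → suvuvisuv
  rule 4: no change — suvuvisuv
  rule 5 (rhotacism): suvuvisuv → suvuviruv
  ⇒ Zovasen suvuviruv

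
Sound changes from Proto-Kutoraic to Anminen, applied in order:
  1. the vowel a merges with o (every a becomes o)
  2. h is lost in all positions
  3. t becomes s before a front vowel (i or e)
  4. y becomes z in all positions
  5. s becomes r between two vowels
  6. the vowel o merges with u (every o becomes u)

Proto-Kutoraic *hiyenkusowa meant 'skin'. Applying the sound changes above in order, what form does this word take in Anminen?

izenkuruwu

Anminen: *hiyenkusowa > hiyenkusowo > iyenkusowo > izenkusowo > izenkurowo > izenkuruwu  (by vowel merger, h-loss, unconditioned shift, rhotacism, vowel merger)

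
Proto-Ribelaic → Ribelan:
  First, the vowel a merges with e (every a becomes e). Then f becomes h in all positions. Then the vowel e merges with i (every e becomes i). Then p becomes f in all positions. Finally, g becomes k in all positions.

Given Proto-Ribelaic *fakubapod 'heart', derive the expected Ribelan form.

hikubifod

Ribelan: start from *fakubapod.
  rule 1 (vowel merger): fakubapod → fekubepod
  rule 2 (unconditioned shift): fekubepod → hekubepod
  rule 3 (vowel merger): hekubepod → hikubipod
  rule 4 (unconditioned shift): hikubipod → hikubifod
  rule 5: no change — hikubifod
  ⇒ Ribelan hikubifod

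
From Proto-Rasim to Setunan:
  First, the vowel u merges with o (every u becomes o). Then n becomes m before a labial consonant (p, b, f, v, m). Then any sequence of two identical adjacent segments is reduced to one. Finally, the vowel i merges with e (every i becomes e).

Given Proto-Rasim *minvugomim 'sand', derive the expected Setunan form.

Setunan: *minvugomim > minvogomim > mimvogomim > memvogomem  (by vowel merger, nasal place assimilation, vowel merger)

memvogomem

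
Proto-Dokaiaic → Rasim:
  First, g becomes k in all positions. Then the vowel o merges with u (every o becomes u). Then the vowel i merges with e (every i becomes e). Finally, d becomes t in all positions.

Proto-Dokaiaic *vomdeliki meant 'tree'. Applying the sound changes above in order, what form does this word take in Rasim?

vumteleke

Rasim: start from *vomdeliki.
  rule 1: no change — vomdeliki
  rule 2 (vowel merger): vomdeliki → vumdeliki
  rule 3 (vowel merger): vumdeliki → vumdeleke
  rule 4 (unconditioned shift): vumdeleke → vumteleke
  ⇒ Rasim vumteleke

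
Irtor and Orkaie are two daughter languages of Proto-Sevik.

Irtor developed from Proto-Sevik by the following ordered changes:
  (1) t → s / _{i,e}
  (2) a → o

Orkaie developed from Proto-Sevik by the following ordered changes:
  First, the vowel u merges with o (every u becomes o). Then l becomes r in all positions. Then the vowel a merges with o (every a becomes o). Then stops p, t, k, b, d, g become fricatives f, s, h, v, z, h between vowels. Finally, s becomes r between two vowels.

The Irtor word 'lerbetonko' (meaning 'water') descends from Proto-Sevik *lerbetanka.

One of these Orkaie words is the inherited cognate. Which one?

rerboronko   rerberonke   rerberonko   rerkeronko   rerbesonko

rerberonko

Orkaie: *lerbetanka > rerbetanka > rerbetonko > rerbesonko > rerberonko  (by unconditioned shift, vowel merger, intervocalic lenition, rhotacism)
Among the options, 'rerberonko' alone shows every Orkaie change applied in order.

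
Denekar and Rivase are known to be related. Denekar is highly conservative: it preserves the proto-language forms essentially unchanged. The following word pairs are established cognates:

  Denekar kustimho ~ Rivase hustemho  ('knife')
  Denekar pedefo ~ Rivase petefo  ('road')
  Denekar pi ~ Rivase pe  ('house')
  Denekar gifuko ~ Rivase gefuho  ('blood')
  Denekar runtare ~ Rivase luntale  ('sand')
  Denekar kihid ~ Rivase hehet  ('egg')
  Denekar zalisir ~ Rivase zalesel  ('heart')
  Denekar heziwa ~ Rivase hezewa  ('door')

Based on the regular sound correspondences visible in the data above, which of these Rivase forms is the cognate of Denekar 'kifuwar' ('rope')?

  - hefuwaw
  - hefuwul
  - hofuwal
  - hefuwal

hefuwal

kihid ~ hehet — Denekar k corresponds to Rivase h word-initially before a front vowel.
gifuko ~ gefuho — Denekar i corresponds to Rivase e after a consonant, before a labial obstruent.
zalisir ~ zalesel — Denekar r corresponds to Rivase l word-finally.
Applying these to Denekar 'kifuwar':
  kifuwar → hifuwar   (k→h word-initially before a front vowel)
  hifuwar → hefuwar   (i→e after a consonant, before a labial obstruent)
  hefuwar → hefuwal   (r→l word-finally)
So the Rivase cognate is 'hefuwal'.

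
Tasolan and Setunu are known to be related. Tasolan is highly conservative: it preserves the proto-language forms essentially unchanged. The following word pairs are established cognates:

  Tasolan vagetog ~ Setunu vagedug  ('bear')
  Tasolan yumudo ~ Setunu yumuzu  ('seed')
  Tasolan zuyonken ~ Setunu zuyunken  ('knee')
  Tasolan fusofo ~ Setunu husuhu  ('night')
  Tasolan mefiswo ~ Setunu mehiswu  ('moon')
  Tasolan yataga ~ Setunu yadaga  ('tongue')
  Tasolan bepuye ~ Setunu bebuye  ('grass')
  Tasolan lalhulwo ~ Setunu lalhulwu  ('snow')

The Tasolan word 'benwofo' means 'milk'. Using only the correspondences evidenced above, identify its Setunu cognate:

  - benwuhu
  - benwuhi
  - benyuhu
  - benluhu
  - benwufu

fusofo ~ husuhu — Tasolan o corresponds to Setunu u after a consonant, before a labial obstruent.
fusofo ~ husuhu — Tasolan f corresponds to Setunu h between vowels (before a back vowel).
yumudo ~ yumuzu, fusofo ~ husuhu — Tasolan o corresponds to Setunu u word-finally.
Applying these to Tasolan 'benwofo':
  benwofo → benwufo   (o→u after a consonant, before a labial obstruent)
  benwufo → benwuho   (f→h between vowels (before a back vowel))
  benwuho → benwuhu   (o→u word-finally)
So the Setunu cognate is 'benwuhu'.

benwuhu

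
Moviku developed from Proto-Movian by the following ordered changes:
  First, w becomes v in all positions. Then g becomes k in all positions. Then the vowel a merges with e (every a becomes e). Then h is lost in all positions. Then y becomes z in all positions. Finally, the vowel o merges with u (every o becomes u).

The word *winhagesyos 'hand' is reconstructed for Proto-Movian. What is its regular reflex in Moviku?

Moviku: start from *winhagesyos.
  rule 1 (unconditioned shift): winhagesyos → vinhagesyos
  rule 2 (unconditioned shift): vinhagesyos → vinhakesyos
  rule 3 (vowel merger): vinhakesyos → vinhekesyos
  rule 4 (h-loss): vinhekesyos → vinekesyos
  rule 5 (unconditioned shift): vinekesyos → vinekeszos
  rule 6 (vowel merger): vinekeszos → vinekeszus
  ⇒ Moviku vinekeszus

vinekeszus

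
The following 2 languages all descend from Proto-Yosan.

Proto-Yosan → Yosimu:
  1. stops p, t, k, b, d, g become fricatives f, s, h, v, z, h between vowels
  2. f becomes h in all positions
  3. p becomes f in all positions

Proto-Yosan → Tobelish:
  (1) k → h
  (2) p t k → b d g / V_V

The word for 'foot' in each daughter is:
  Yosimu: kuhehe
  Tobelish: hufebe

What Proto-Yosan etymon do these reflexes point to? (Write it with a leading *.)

Position 3: Yosimu has h, Tobelish has f. Tobelish preserves f here (none of its changes turn any other segment into f), so the proto-segment is *f.
Position 5: Yosimu has h, Tobelish has b. Taking the neighbouring segments as reconstructed: Yosimu h could go back to *p or *k or *g or *f or *h; Tobelish b could go back to *p or *b — the one source consistent with every daughter is *p.
Position 1: Yosimu has k, Tobelish has h. Yosimu preserves k here (none of its changes turn any other segment into k), so the proto-segment is *k.
The remaining positions agree across the daughters. Check the candidate against every language:
Yosimu: start from *kufepe.
  rule 1 (intervocalic lenition): kufepe → kufefe
  rule 2 (unconditioned shift): kufefe → kuhehe
  rule 3: no change — kuhehe
  ⇒ Yosimu kuhehe
Tobelish: start from *kufepe.
  rule 1 (unconditioned shift): kufepe → hufepe
  rule 2 (intervocalic voicing): hufepe → hufebe
  ⇒ Tobelish hufebe
*kufepe is the unique common source.

*kufepe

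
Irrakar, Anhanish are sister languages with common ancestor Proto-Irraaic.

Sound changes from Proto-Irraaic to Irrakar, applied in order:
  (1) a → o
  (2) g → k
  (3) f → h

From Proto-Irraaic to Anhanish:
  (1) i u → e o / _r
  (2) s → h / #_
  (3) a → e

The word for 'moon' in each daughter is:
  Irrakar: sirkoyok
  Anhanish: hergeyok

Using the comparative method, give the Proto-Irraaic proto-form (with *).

Position 4: Irrakar has k, Anhanish has g. Anhanish preserves g here (none of its changes turn any other segment into g), so the proto-segment is *g.
Position 5: Irrakar has o, Anhanish has e. Taking the neighbouring segments as reconstructed: Irrakar o could go back to *a or *o; Anhanish e could go back to *a or *e — the one source consistent with every daughter is *a.
Position 1: Irrakar has s, Anhanish has h. Irrakar preserves s here (none of its changes turn any other segment into s), so the proto-segment is *s.
Continuing position by position gives *sirgayok; check it forward:
Irrakar: start from *sirgayok.
  rule 1 (vowel merger): sirgayok → sirgoyok
  rule 2 (unconditioned shift): sirgoyok → sirkoyok
  rule 3: no change — sirkoyok
  ⇒ Irrakar sirkoyok
Anhanish: *sirgayok
  sirgayok → sergayok   [pre-rhotic lowering]
  sergayok → hergayok   [debuccalisation]
  hergayok → hergeyok   [vowel merger]
  giving Anhanish hergeyok.
*sirgayok is the unique common source.

*sirgayok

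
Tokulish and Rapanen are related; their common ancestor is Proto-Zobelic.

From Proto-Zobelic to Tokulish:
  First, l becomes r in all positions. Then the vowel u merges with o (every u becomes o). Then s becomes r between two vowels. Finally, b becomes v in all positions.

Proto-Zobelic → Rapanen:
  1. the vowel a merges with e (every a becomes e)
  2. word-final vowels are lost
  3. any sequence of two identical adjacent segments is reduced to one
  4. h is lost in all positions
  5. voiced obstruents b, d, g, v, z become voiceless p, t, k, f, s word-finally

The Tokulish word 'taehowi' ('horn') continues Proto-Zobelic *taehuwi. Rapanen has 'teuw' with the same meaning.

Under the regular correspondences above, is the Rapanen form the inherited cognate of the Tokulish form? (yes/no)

yes

Derive the expected Rapanen reflex of *taehuwi:
Rapanen: start from *taehuwi.
  rule 1 (vowel merger): taehuwi → teehuwi
  rule 2 (apocope): teehuwi → teehuw
  rule 3 (degemination): teehuw → tehuw
  rule 4 (h-loss): tehuw → teuw
  rule 5: no change — teuw
  ⇒ Rapanen teuw
Rapanen 'teuw' matches the regular reflex exactly, so the pair is cognate.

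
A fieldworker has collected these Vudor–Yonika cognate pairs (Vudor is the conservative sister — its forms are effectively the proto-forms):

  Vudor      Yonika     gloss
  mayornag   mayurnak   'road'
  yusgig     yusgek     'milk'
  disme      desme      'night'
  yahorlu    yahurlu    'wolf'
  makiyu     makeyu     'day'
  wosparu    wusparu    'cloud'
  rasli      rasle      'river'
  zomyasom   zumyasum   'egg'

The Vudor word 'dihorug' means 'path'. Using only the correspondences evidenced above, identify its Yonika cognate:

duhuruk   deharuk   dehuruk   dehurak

yusgig ~ yusgek, disme ~ desme — Vudor i corresponds to Yonika e after a consonant, before a consonant other than r, m, n, p, b, f, v.
mayornag ~ mayurnak, yahorlu ~ yahurlu — Vudor o corresponds to Yonika u after a consonant, before r.
mayornag ~ mayurnak, yusgig ~ yusgek — Vudor g corresponds to Yonika k word-finally.
Applying these to Vudor 'dihorug':
  dihorug → dehorug   (i→e after a consonant, before a consonant other than r, m, n, p, b, f, v)
  dehorug → dehurug   (o→u after a consonant, before r)
  dehurug → dehuruk   (g→k word-finally)
So the Yonika cognate is 'dehuruk'.

dehuruk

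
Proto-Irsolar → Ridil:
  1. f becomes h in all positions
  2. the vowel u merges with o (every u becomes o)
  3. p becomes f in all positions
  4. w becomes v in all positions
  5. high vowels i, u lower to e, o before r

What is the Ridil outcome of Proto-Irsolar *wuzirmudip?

vozermodif

Ridil: *wuzirmudip > wozirmodip > wozirmodif > vozirmodif > vozermodif  (by vowel merger, unconditioned shift, unconditioned shift, pre-rhotic lowering)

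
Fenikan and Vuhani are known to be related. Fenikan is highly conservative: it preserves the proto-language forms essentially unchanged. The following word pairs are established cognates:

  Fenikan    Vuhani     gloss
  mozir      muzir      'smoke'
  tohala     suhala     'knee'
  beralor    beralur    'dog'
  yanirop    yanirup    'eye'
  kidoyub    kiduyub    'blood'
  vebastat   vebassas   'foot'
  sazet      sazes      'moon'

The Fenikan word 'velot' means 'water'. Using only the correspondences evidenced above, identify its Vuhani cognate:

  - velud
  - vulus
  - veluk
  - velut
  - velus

mozir ~ muzir, tohala ~ suhala — Fenikan o corresponds to Vuhani u after a consonant, before a consonant other than r, m, n, p, b, f, v.
vebastat ~ vebassas, sazet ~ sazes — Fenikan t corresponds to Vuhani s word-finally.
Applying these to Fenikan 'velot':
  velot → velut   (o→u after a consonant, before a consonant other than r, m, n, p, b, f, v)
  velut → velus   (t→s word-finally)
So the Vuhani cognate is 'velus'.

velus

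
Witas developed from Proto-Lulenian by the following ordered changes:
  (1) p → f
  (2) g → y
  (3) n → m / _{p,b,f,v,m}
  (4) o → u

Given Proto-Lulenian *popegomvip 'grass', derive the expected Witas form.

Witas: start from *popegomvip.
  rule 1 (unconditioned shift): popegomvip → fofegomvif
  rule 2 (unconditioned shift): fofegomvif → fofeyomvif
  rule 3: no change — fofeyomvif
  rule 4 (vowel merger): fofeyomvif → fufeyumvif
  ⇒ Witas fufeyumvif

fufeyumvif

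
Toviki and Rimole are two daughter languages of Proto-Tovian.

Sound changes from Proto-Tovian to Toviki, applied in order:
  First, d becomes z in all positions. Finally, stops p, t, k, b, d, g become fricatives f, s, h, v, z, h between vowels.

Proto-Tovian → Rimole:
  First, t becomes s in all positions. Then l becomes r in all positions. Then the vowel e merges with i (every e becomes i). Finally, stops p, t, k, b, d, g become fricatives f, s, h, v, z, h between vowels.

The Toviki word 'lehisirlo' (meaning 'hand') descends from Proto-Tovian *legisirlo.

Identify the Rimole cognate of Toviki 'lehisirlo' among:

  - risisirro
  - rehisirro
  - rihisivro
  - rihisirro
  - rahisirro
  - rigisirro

rihisirro

Rimole: *legisirlo > regisirro > rigisirro > rihisirro  (by unconditioned shift, vowel merger, intervocalic lenition)
Only 'rihisirro' matches the regular Rimole development of *legisirlo.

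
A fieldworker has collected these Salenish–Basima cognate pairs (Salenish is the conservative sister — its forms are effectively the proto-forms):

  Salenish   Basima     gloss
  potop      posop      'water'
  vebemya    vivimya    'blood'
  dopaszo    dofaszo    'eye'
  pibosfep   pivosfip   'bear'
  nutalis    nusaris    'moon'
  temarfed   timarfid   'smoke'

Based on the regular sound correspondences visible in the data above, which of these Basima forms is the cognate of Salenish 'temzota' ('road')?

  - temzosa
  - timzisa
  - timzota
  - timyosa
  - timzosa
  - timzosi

timzosa

vebemya ~ vivimya, temarfed ~ timarfid — Salenish e corresponds to Basima i after a consonant, before a nasal.
nutalis ~ nusaris — Salenish t corresponds to Basima s between vowels (before a back vowel).
Applying these to Salenish 'temzota':
  temzota → timzota   (e→i after a consonant, before a nasal)
  timzota → timzosa   (t→s between vowels (before a back vowel))
So the Basima cognate is 'timzosa'.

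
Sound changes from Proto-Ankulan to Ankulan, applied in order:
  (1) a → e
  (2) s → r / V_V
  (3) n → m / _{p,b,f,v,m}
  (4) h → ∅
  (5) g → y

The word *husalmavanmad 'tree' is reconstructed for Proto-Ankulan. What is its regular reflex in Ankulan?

Ankulan: *husalmavanmad > huselmevenmed > hurelmevenmed > hurelmevemmed > urelmevemmed  (by vowel merger, rhotacism, nasal place assimilation, h-loss)

urelmevemmed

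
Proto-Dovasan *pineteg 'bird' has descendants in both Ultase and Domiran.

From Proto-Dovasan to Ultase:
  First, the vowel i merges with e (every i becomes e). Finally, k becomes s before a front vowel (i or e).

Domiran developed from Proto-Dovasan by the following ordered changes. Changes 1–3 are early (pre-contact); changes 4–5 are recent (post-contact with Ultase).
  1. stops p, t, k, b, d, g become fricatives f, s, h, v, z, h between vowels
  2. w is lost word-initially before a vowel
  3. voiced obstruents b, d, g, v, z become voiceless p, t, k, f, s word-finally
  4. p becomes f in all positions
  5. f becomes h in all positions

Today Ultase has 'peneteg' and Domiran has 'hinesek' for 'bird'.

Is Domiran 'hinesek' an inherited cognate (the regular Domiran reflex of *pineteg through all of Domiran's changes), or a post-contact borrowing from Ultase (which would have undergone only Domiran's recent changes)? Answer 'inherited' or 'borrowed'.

inherited

If inherited, *pineteg would pass through all of Domiran's changes:
Domiran: *pineteg > pineseg > pinesek > finesek > hinesek  (by intervocalic lenition, final devoicing, unconditioned shift, unconditioned shift)
If borrowed from Ultase 'peneteg' after the early changes, it would undergo only the recent ones:
  rule 4 (unconditioned shift): peneteg → feneteg
  rule 5 (unconditioned shift): feneteg → heneteg
  ⇒ as a loan: heneteg
Domiran 'hinesek' matches the inherited outcome exactly, so it is an inherited cognate, not a loan.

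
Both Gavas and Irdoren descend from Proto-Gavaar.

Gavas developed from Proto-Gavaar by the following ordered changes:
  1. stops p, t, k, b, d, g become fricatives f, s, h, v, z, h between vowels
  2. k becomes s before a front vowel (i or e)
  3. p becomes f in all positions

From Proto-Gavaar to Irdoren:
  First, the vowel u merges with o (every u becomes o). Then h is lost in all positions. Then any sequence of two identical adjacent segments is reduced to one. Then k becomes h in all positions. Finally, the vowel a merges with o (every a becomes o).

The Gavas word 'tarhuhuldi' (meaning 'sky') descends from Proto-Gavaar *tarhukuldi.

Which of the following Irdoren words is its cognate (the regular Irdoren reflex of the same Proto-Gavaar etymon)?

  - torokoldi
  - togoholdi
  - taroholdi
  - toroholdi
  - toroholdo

Irdoren: *tarhukuldi
  tarhukuldi → tarhokoldi   [vowel merger]
  tarhokoldi → tarokoldi   [h-loss]
  tarokoldi (rule 3 does not apply)
  tarokoldi → taroholdi   [unconditioned shift]
  taroholdi → toroholdi   [vowel merger]
  giving Irdoren toroholdi.
The other candidates each miss or misapply at least one Irdoren change.

toroholdi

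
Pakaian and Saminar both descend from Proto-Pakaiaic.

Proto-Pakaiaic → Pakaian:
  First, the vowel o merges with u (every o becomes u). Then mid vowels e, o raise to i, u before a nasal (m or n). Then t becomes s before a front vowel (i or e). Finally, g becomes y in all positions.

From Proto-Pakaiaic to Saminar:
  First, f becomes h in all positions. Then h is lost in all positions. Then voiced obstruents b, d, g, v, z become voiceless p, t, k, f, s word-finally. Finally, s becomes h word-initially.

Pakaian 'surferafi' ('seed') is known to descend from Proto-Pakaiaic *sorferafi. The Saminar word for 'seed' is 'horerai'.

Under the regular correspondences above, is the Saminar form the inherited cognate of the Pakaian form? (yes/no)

yes

Derive the expected Saminar reflex of *sorferafi:
Saminar: *sorferafi
  sorferafi → sorherahi   [unconditioned shift]
  sorherahi → sorerai   [h-loss]
  sorerai (rule 3 does not apply)
  sorerai → horerai   [debuccalisation]
  giving Saminar horerai.
Saminar 'horerai' matches the regular reflex exactly, so the pair is cognate.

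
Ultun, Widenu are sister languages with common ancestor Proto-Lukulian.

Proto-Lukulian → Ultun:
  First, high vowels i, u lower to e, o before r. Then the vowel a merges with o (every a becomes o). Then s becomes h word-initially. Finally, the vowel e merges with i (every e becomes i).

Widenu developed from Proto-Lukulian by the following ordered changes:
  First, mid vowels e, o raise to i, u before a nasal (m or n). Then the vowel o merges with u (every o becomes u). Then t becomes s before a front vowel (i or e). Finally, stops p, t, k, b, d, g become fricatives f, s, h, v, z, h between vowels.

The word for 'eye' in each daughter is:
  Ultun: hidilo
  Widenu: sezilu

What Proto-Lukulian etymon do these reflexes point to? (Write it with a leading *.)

Position 6: Ultun has o, Widenu has u. Taking the neighbouring segments as reconstructed: Ultun o could go back to *a or *o; Widenu u could go back to *o or *u — the one source consistent with every daughter is *o.
Position 1: Ultun has h, Widenu has s. Taking the neighbouring segments as reconstructed: Ultun h could go back to *s or *h; Widenu s could go back to *t or *s — the one source consistent with every daughter is *s.
Position 2: Ultun has i, Widenu has e. Widenu preserves e here (none of its changes turn any other segment into e), so the proto-segment is *e.
This points to *sedilo. Verify forward in each daughter:
Ultun: *sedilo > hedilo > hidilo  (by debuccalisation, vowel merger)
Widenu: start from *sedilo.
  rule 1: no change — sedilo
  rule 2 (vowel merger): sedilo → sedilu
  rule 3: no change — sedilu
  rule 4 (intervocalic lenition): sedilu → sezilu
  ⇒ Widenu sezilu
Only *sedilo yields all of Ultun hidilo, Widenu sezilu.

*sedilo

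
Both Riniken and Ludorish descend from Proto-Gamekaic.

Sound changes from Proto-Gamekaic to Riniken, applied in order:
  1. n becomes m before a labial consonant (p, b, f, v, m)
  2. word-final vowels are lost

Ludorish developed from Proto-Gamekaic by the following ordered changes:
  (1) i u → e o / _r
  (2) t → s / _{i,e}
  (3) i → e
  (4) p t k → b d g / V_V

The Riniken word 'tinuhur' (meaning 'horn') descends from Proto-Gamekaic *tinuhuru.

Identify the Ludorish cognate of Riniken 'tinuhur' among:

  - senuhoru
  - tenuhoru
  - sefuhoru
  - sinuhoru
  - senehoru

senuhoru

Ludorish: start from *tinuhuru.
  rule 1 (pre-rhotic lowering): tinuhuru → tinuhoru
  rule 2 (palatalisation): tinuhoru → sinuhoru
  rule 3 (vowel merger): sinuhoru → senuhoru
  rule 4: no change — senuhoru
  ⇒ Ludorish senuhoru
Among the options, 'senuhoru' alone shows every Ludorish change applied in order.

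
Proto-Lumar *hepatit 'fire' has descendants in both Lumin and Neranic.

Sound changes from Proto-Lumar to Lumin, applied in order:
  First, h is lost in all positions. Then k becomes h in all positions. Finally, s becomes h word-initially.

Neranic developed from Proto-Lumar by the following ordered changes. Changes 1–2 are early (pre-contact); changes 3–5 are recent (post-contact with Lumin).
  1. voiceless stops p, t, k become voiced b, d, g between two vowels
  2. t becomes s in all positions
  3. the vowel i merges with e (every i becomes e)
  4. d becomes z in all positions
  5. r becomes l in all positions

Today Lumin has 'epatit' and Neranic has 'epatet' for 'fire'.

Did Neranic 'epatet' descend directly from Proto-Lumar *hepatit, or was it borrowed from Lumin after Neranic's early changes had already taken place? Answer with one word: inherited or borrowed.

If inherited, *hepatit would pass through all of Neranic's changes:
Neranic: *hepatit
  hepatit → hebadit   [intervocalic voicing]
  hebadit → hebadis   [unconditioned shift]
  hebadis → hebades   [vowel merger]
  hebades → hebazes   [unconditioned shift]
  hebazes (rule 5 does not apply)
  giving Neranic hebazes.
If borrowed from Lumin 'epatit' after the early changes, it would undergo only the recent ones:
  rule 3 (vowel merger): epatit → epatet
  rule 4 (unconditioned shift): no change (epatet)
  rule 5 (unconditioned shift): no change (epatet)
  ⇒ as a loan: epatet
Neranic 'epatet' matches the loan outcome 'epatet', not the inherited 'hebazes' — it skipped the early Neranic changes, so it was borrowed from Lumin.

borrowed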